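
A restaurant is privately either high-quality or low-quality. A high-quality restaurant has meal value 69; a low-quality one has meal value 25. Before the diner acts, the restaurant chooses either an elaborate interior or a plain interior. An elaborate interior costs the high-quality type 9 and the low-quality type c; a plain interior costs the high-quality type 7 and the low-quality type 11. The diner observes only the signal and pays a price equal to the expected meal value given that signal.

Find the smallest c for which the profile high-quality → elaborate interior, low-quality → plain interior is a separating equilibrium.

Under separation: elaborate interior → high-quality (pays 69); plain interior → low-quality (pays 25).
High-quality: 69 − 9 = 60 ≥ 25 − 7 = 18. Holds regardless of c. ✓
Low-quality: 25 − 11 ≥ 69 − c, so c ≥ 69 − 14 = 55.

55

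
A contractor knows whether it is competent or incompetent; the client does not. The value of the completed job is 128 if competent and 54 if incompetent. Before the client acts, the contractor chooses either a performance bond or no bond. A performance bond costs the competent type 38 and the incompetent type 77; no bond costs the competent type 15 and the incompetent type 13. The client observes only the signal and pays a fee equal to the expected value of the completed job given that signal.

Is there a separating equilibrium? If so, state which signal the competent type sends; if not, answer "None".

None

Try competent → bond, incompetent → no bond:
  If types separate, bond earns payment 128 and no bond earns 54.
  Competent: bond gives 128 − 38 = 90; no bond gives 54 − 15 = 39. No deviation. ✓
  Incompetent: no bond gives 54 − 13 = 41; bond gives 128 − 77 = 51. Would deviate. ✗
Try competent → no bond, incompetent → bond:
  If types separate, no bond earns payment 128 and bond earns 54.
  Competent: no bond gives 128 − 15 = 113; bond gives 54 − 38 = 16. No deviation. ✓
  Incompetent: bond gives 54 − 77 = -23; no bond gives 128 − 13 = 115. Would deviate. ✗
Neither assignment is incentive-compatible.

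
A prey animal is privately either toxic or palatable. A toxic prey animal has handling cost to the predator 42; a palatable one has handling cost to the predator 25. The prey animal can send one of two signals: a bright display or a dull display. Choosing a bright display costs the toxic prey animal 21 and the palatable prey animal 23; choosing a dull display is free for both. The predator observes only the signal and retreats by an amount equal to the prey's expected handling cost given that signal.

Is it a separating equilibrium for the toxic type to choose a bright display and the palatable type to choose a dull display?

If types separate, bright display earns payment 42 and dull display earns 25.
Toxic: bright display gives 42 − 21 = 21; dull display gives 25 − 0 = 25. Would deviate. ✗
Palatable: dull display gives 25 − 0 = 25; bright display gives 42 − 23 = 19. No deviation. ✓

No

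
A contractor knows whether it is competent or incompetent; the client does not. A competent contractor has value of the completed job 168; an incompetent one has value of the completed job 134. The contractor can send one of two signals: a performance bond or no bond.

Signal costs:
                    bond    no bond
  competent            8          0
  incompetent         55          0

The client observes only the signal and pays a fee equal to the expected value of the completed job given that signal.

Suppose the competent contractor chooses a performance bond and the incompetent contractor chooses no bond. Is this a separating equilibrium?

Yes

Under separation the client infers type exactly: bond → competent (pays 168), no bond → incompetent (pays 134).
Competent: bond gives 168 − 8 = 160; no bond gives 134 − 0 = 134. No deviation. ✓
Incompetent: no bond gives 134 − 0 = 134; bond gives 168 − 55 = 113. No deviation. ✓
Neither type gains from mimicking the other.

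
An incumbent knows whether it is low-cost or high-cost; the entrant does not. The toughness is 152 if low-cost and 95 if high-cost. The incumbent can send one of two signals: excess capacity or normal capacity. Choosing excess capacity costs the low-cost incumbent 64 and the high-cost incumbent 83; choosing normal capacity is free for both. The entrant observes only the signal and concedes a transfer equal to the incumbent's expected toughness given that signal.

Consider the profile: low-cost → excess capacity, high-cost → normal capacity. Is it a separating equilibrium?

Under separation the entrant infers type exactly: excess capacity → low-cost (pays 152), normal capacity → high-cost (pays 95).
Low-cost: excess capacity gives 152 − 64 = 88; normal capacity gives 95 − 0 = 95. Would deviate. ✗
High-cost: normal capacity gives 95 − 0 = 95; excess capacity gives 152 − 83 = 69. No deviation. ✓

No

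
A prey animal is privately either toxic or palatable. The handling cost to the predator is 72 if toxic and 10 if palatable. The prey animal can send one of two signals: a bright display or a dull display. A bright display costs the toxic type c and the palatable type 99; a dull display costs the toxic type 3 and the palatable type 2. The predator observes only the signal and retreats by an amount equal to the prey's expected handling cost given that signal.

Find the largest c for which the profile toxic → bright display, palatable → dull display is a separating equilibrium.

65

Under separation: bright display → toxic (pays 72); dull display → palatable (pays 10).
Palatable: 10 − 2 = 8 ≥ 72 − 99 = -27. Holds regardless of c. ✓
Toxic: 72 − c ≥ 10 − 3, so c ≤ 72 − 7 = 65.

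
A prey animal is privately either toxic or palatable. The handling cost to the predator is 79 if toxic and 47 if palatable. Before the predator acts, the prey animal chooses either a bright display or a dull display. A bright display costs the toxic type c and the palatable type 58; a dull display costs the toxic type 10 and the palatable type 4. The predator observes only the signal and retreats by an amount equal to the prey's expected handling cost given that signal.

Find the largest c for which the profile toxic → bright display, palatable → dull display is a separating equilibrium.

42

Under separation: bright display → toxic (pays 79); dull display → palatable (pays 47).
Palatable: 47 − 4 = 43 ≥ 79 − 58 = 21. Holds regardless of c. ✓
Toxic: 79 − c ≥ 47 − 10, so c ≤ 79 − 37 = 42.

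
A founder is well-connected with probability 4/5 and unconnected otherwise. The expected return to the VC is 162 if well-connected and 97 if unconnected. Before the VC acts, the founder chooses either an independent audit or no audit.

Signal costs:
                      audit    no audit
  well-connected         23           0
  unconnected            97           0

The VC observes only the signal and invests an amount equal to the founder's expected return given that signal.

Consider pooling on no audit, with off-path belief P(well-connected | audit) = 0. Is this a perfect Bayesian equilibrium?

Yes

On the equilibrium path (no audit) the VC holds the prior 4/5 and pays 4/5·162 + 1/5·97 = 149. Off-path (audit) belief 0 gives 0·162 + 1·97 = 97.
Well-connected: no audit gives 149 − 0 = 149; audit gives 97 − 23 = 74. Stays. ✓
Unconnected: no audit gives 149 − 0 = 149; audit gives 97 − 97 = 0. Stays. ✓
Beliefs are Bayes-consistent on-path and both types best-respond.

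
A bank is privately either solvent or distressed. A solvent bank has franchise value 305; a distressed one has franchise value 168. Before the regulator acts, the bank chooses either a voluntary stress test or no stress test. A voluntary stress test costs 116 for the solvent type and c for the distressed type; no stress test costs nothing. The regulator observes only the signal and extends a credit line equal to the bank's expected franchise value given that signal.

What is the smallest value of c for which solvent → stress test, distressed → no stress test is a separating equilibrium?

Under separation: stress test → solvent (pays 305); no stress test → distressed (pays 168).
Solvent: 305 − 116 = 189 ≥ 168 − 0 = 168. Holds regardless of c. ✓
Distressed: 168 − 0 ≥ 305 − c, so c ≥ 305 − 168 = 137.

137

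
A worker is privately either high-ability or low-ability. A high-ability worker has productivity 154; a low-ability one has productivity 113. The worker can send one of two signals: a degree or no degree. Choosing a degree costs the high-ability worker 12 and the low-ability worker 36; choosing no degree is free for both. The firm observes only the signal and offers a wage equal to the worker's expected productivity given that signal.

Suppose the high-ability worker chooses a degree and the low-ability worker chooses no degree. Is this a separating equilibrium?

No

Under separation the firm infers type exactly: degree → high-ability (pays 154), no degree → low-ability (pays 113).
High-ability: degree gives 154 − 12 = 142; no degree gives 113 − 0 = 113. No deviation. ✓
Low-ability: no degree gives 113 − 0 = 113; degree gives 154 − 36 = 118. Would deviate. ✗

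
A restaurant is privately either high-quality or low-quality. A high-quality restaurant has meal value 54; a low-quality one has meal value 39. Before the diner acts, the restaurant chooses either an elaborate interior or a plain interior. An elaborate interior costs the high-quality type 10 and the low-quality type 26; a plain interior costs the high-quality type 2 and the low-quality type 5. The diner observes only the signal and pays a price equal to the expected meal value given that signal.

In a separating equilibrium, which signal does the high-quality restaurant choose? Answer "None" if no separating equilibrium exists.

Try high-quality → elaborate interior, low-quality → plain interior:
  If types separate, elaborate interior earns payment 54 and plain interior earns 39.
  High-quality: elaborate interior gives 54 − 10 = 44; plain interior gives 39 − 2 = 37. No deviation. ✓
  Low-quality: plain interior gives 39 − 5 = 34; elaborate interior gives 54 − 26 = 28. No deviation. ✓
Both hold — the high-quality type sends elaborate interior.

elaborate interior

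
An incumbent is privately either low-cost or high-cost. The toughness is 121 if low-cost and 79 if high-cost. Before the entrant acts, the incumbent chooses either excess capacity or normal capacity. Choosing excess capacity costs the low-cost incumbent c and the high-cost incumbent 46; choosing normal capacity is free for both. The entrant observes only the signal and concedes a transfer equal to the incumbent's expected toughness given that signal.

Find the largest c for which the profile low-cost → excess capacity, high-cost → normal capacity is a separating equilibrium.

42

Under separation: excess capacity → low-cost (pays 121); normal capacity → high-cost (pays 79).
High-cost: 79 − 0 = 79 ≥ 121 − 46 = 75. Holds regardless of c. ✓
Low-cost: 121 − c ≥ 79 − 0, so c ≤ 121 − 79 = 42.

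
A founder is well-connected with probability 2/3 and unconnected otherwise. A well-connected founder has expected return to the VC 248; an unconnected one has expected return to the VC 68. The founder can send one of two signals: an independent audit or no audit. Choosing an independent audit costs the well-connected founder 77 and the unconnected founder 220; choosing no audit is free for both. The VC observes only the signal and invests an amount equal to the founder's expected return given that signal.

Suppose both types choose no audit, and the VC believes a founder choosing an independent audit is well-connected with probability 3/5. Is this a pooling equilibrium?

Yes

On the equilibrium path (no audit) the VC holds the prior 2/3 and pays 2/3·248 + 1/3·68 = 188. Off-path (audit) belief 3/5 gives 3/5·248 + 2/5·68 = 176.
Well-connected: no audit gives 188 − 0 = 188; audit gives 176 − 77 = 99. Stays. ✓
Unconnected: no audit gives 188 − 0 = 188; audit gives 176 − 220 = -44. Stays. ✓
Beliefs are Bayes-consistent on-path and both types best-respond.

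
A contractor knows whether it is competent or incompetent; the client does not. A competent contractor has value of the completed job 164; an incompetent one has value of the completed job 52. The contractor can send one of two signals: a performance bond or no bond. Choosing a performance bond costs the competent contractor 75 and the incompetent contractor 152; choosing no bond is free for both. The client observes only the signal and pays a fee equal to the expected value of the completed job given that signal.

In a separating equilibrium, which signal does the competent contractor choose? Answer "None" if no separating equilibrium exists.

Try competent → bond, incompetent → no bond:
  If types separate, bond earns payment 164 and no bond earns 52.
  Competent: bond gives 164 − 75 = 89; no bond gives 52 − 0 = 52. No deviation. ✓
  Incompetent: no bond gives 52 − 0 = 52; bond gives 164 − 152 = 12. No deviation. ✓
Both hold — the competent type sends bond.

bond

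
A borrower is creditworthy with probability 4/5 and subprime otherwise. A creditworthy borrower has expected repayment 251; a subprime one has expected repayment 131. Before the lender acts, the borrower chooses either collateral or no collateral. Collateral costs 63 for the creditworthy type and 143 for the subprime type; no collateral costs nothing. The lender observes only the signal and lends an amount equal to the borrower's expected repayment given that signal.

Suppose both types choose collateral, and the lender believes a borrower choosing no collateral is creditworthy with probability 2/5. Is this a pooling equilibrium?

At the pooled signal (collateral) the lender holds the prior 4/5 and pays 4/5·251 + 1/5·131 = 227. Off-path (no collateral) belief 2/5 gives 2/5·251 + 3/5·131 = 179.
Creditworthy: collateral gives 227 − 63 = 164; no collateral gives 179 − 0 = 179. Deviates. ✗
Subprime: collateral gives 227 − 143 = 84; no collateral gives 179 − 0 = 179. Deviates. ✗

No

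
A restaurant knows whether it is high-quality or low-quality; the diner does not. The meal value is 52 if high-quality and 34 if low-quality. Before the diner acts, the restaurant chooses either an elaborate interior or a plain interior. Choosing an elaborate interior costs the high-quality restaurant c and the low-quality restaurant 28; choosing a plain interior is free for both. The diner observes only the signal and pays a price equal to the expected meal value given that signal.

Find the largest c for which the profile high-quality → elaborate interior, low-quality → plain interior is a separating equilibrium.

Under separation: elaborate interior → high-quality (pays 52); plain interior → low-quality (pays 34).
Low-quality: 34 − 0 = 34 ≥ 52 − 28 = 24. Holds regardless of c. ✓
High-quality: 52 − c ≥ 34 − 0, so c ≤ 52 − 34 = 18.

18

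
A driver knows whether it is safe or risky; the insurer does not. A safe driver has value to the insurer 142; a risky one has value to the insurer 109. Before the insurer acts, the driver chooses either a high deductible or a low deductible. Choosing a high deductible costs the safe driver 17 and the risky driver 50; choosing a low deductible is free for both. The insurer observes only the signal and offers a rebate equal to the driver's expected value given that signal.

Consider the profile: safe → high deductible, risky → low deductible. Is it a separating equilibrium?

Yes

If types separate, high deductible earns payment 142 and low deductible earns 109.
Safe: high deductible gives 142 − 17 = 125; low deductible gives 109 − 0 = 109. No deviation. ✓
Risky: low deductible gives 109 − 0 = 109; high deductible gives 142 − 50 = 92. No deviation. ✓
Neither type gains from mimicking the other.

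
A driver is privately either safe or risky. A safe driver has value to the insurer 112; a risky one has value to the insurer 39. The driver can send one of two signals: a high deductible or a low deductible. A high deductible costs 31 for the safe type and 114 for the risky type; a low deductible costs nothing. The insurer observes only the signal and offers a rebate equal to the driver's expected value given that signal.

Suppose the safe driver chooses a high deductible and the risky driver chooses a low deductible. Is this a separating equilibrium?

If types separate, high deductible earns payment 112 and low deductible earns 39.
Safe: high deductible gives 112 − 31 = 81; low deductible gives 39 − 0 = 39. No deviation. ✓
Risky: low deductible gives 39 − 0 = 39; high deductible gives 112 − 114 = -2. No deviation. ✓
Both incentive constraints hold.

Yes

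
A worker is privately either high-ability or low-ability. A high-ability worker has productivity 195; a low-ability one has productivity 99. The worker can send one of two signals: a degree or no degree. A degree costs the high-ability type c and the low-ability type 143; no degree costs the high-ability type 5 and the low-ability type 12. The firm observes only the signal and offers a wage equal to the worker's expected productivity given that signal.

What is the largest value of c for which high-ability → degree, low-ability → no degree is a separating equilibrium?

Under separation: degree → high-ability (pays 195); no degree → low-ability (pays 99).
Low-ability: 99 − 12 = 87 ≥ 195 − 143 = 52. Holds regardless of c. ✓
High-ability: 195 − c ≥ 99 − 5, so c ≤ 195 − 94 = 101.

101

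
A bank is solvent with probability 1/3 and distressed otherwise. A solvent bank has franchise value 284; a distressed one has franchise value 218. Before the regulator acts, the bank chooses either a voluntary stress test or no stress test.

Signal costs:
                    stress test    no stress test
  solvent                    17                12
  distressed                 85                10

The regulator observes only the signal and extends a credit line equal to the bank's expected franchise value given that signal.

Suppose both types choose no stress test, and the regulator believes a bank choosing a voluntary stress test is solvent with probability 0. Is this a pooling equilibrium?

Yes

At the pooled signal (no stress test) the regulator holds the prior 1/3 and pays 1/3·284 + 2/3·218 = 240. Off-path (stress test) belief 0 gives 0·284 + 1·218 = 218.
Solvent: no stress test gives 240 − 12 = 228; stress test gives 218 − 17 = 201. Stays. ✓
Distressed: no stress test gives 240 − 10 = 230; stress test gives 218 − 85 = 133. Stays. ✓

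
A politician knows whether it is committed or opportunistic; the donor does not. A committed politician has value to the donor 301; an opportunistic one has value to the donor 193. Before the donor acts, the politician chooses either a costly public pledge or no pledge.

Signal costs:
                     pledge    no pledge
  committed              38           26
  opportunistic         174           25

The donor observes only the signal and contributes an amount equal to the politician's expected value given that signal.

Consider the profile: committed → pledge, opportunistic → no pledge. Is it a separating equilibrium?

Yes

Under separation the donor infers type exactly: pledge → committed (pays 301), no pledge → opportunistic (pays 193).
Committed: pledge gives 301 − 38 = 263; no pledge gives 193 − 26 = 167. No deviation. ✓
Opportunistic: no pledge gives 193 − 25 = 168; pledge gives 301 − 174 = 127. No deviation. ✓
Neither type gains from mimicking the other.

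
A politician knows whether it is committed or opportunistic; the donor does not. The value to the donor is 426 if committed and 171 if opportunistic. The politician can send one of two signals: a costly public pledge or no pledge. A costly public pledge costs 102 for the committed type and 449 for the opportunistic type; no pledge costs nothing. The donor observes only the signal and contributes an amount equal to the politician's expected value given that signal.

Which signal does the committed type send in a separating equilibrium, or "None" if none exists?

pledge

Try committed → pledge, opportunistic → no pledge:
  Under separation the donor infers type exactly: pledge → committed (pays 426), no pledge → opportunistic (pays 171).
  Committed: pledge gives 426 − 102 = 324; no pledge gives 171 − 0 = 171. No deviation. ✓
  Opportunistic: no pledge gives 171 − 0 = 171; pledge gives 426 − 449 = -23. No deviation. ✓
Both hold — the committed type sends pledge.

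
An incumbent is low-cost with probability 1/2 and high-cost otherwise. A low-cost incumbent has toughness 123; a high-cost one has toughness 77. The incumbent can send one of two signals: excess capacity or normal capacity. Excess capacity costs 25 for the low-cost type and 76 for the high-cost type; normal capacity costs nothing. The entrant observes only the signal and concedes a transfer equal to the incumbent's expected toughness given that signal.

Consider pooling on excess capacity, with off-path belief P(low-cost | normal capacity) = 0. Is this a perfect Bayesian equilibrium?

No

At the pooled signal (excess capacity) the entrant holds the prior 1/2 and pays 1/2·123 + 1/2·77 = 100. Off-path (normal capacity) belief 0 gives 0·123 + 1·77 = 77.
Low-cost: excess capacity gives 100 − 25 = 75; normal capacity gives 77 − 0 = 77. Deviates. ✗
High-cost: excess capacity gives 100 − 76 = 24; normal capacity gives 77 − 0 = 77. Deviates. ✗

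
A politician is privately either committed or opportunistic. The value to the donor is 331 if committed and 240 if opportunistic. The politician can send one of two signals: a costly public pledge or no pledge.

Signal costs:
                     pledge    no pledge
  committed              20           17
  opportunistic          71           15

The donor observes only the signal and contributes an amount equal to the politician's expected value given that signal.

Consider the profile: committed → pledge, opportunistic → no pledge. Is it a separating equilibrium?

Under separation the donor infers type exactly: pledge → committed (pays 331), no pledge → opportunistic (pays 240).
Committed: pledge gives 331 − 20 = 311; no pledge gives 240 − 17 = 223. No deviation. ✓
Opportunistic: no pledge gives 240 − 15 = 225; pledge gives 331 − 71 = 260. Would deviate. ✗

No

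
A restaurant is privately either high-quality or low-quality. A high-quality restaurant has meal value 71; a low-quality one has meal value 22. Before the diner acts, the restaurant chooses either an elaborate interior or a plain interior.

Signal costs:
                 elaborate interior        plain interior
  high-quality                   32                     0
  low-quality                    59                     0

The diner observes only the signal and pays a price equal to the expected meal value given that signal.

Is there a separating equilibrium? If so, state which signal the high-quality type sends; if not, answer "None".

elaborate interior

Try high-quality → elaborate interior, low-quality → plain interior:
  If types separate, elaborate interior earns payment 71 and plain interior earns 22.
  High-quality: elaborate interior gives 71 − 32 = 39; plain interior gives 22 − 0 = 22. No deviation. ✓
  Low-quality: plain interior gives 22 − 0 = 22; elaborate interior gives 71 − 59 = 12. No deviation. ✓
Both hold — the high-quality type sends elaborate interior.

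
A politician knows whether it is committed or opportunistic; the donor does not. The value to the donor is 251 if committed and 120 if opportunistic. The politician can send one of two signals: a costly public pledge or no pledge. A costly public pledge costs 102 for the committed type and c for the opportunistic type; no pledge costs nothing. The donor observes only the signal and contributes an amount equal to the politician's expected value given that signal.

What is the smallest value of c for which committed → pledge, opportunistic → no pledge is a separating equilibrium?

Under separation: pledge → committed (pays 251); no pledge → opportunistic (pays 120).
Committed: 251 − 102 = 149 ≥ 120 − 0 = 120. Holds regardless of c. ✓
Opportunistic: 120 − 0 ≥ 251 − c, so c ≥ 251 − 120 = 131.

131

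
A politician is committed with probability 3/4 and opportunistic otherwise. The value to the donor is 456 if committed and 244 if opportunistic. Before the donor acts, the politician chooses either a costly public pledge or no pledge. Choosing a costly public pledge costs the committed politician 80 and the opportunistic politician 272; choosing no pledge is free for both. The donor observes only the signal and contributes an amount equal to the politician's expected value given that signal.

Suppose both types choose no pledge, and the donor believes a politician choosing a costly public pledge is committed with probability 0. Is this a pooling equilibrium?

At the pooled signal (no pledge) the donor holds the prior 3/4 and pays 3/4·456 + 1/4·244 = 403. Off-path (pledge) belief 0 gives 0·456 + 1·244 = 244.
Committed: no pledge gives 403 − 0 = 403; pledge gives 244 − 80 = 164. Stays. ✓
Opportunistic: no pledge gives 403 − 0 = 403; pledge gives 244 − 272 = -28. Stays. ✓

Yes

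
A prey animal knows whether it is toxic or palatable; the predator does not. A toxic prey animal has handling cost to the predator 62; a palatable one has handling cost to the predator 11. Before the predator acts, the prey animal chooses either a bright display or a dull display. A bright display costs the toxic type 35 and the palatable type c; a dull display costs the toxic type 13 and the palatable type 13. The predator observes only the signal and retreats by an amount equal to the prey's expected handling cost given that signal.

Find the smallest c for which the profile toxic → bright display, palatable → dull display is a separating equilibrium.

64

Under separation: bright display → toxic (pays 62); dull display → palatable (pays 11).
Toxic: 62 − 35 = 27 ≥ 11 − 13 = -2. Holds regardless of c. ✓
Palatable: 11 − 13 ≥ 62 − c, so c ≥ 62 − -2 = 64.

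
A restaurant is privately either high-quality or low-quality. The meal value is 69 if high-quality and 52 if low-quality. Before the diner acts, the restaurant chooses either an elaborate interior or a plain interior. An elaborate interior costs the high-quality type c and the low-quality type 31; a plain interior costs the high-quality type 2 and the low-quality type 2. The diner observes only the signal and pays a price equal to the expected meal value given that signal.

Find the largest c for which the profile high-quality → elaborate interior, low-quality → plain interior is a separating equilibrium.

Under separation: elaborate interior → high-quality (pays 69); plain interior → low-quality (pays 52).
Low-quality: 52 − 2 = 50 ≥ 69 − 31 = 38. Holds regardless of c. ✓
High-quality: 69 − c ≥ 52 − 2, so c ≤ 69 − 50 = 19.

19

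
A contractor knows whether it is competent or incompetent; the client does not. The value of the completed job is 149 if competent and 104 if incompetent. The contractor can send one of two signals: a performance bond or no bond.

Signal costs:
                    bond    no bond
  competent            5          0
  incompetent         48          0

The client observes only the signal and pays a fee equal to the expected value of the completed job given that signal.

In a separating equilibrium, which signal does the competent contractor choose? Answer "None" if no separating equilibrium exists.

bond

Try competent → bond, incompetent → no bond:
  Under separation the client infers type exactly: bond → competent (pays 149), no bond → incompetent (pays 104).
  Competent: bond gives 149 − 5 = 144; no bond gives 104 − 0 = 104. No deviation. ✓
  Incompetent: no bond gives 104 − 0 = 104; bond gives 149 − 48 = 101. No deviation. ✓
Both hold — the competent type sends bond.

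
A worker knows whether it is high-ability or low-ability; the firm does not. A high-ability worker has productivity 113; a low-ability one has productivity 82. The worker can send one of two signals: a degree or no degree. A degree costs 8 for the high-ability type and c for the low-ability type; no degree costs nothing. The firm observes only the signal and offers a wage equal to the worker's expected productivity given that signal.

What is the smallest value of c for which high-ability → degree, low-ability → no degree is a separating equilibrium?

Under separation: degree → high-ability (pays 113); no degree → low-ability (pays 82).
High-ability: 113 − 8 = 105 ≥ 82 − 0 = 82. Holds regardless of c. ✓
Low-ability: 82 − 0 ≥ 113 − c, so c ≥ 113 − 82 = 31.

31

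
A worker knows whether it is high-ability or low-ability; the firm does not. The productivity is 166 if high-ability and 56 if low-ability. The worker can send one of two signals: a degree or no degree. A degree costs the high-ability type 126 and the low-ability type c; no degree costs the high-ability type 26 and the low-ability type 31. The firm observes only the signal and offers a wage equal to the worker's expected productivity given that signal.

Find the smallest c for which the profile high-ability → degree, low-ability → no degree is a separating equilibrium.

141

Under separation: degree → high-ability (pays 166); no degree → low-ability (pays 56).
High-ability: 166 − 126 = 40 ≥ 56 − 26 = 30. Holds regardless of c. ✓
Low-ability: 56 − 31 ≥ 166 − c, so c ≥ 166 − 25 = 141.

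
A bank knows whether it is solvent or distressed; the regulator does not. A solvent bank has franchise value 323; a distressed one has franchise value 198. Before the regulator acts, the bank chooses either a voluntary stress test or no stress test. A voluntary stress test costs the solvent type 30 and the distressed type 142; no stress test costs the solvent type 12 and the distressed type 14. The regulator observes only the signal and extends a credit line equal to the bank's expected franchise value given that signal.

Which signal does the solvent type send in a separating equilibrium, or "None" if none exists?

stress test

Try solvent → stress test, distressed → no stress test:
  Under separation the regulator infers type exactly: stress test → solvent (pays 323), no stress test → distressed (pays 198).
  Solvent: stress test gives 323 − 30 = 293; no stress test gives 198 − 12 = 186. No deviation. ✓
  Distressed: no stress test gives 198 − 14 = 184; stress test gives 323 − 142 = 181. No deviation. ✓
Both hold — the solvent type sends stress test.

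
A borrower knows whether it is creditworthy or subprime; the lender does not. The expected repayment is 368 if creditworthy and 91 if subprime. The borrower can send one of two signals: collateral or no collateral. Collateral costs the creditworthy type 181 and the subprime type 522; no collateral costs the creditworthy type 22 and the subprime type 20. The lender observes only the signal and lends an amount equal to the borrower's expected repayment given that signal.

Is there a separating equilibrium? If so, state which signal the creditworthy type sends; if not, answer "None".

Try creditworthy → collateral, subprime → no collateral:
  If types separate, collateral earns payment 368 and no collateral earns 91.
  Creditworthy: collateral gives 368 − 181 = 187; no collateral gives 91 − 22 = 69. No deviation. ✓
  Subprime: no collateral gives 91 − 20 = 71; collateral gives 368 − 522 = -154. No deviation. ✓
Both hold — the creditworthy type sends collateral.

collateral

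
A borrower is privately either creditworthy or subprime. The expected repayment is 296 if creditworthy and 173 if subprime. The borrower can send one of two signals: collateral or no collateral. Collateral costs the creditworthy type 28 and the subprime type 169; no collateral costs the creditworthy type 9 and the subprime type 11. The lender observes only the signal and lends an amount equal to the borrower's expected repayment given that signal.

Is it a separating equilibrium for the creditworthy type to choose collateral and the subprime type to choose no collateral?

Yes

If types separate, collateral earns payment 296 and no collateral earns 173.
Creditworthy: collateral gives 296 − 28 = 268; no collateral gives 173 − 9 = 164. No deviation. ✓
Subprime: no collateral gives 173 − 11 = 162; collateral gives 296 − 169 = 127. No deviation. ✓
Both incentive constraints hold.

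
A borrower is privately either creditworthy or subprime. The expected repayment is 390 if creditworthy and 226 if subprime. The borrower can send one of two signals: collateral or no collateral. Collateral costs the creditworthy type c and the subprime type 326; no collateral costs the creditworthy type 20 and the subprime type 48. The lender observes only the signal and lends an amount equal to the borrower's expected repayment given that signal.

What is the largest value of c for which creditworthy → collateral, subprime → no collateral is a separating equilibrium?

184

Under separation: collateral → creditworthy (pays 390); no collateral → subprime (pays 226).
Subprime: 226 − 48 = 178 ≥ 390 − 326 = 64. Holds regardless of c. ✓
Creditworthy: 390 − c ≥ 226 − 20, so c ≤ 390 − 206 = 184.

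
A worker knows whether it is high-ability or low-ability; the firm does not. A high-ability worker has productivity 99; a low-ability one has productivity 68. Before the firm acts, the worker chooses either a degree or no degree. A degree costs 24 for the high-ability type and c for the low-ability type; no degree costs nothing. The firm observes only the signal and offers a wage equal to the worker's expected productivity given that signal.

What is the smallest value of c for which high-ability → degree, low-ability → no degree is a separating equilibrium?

31

Under separation: degree → high-ability (pays 99); no degree → low-ability (pays 68).
High-ability: 99 − 24 = 75 ≥ 68 − 0 = 68. Holds regardless of c. ✓
Low-ability: 68 − 0 ≥ 99 − c, so c ≥ 99 − 68 = 31.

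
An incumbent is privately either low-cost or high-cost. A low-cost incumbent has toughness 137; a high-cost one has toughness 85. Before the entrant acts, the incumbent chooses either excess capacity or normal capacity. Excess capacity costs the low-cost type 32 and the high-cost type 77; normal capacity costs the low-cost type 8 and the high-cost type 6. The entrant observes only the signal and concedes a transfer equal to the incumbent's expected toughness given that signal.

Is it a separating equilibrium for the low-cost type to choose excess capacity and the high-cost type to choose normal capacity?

If types separate, excess capacity earns payment 137 and normal capacity earns 85.
Low-cost: excess capacity gives 137 − 32 = 105; normal capacity gives 85 − 8 = 77. No deviation. ✓
High-cost: normal capacity gives 85 − 6 = 79; excess capacity gives 137 − 77 = 60. No deviation. ✓
Both incentive constraints hold.

Yes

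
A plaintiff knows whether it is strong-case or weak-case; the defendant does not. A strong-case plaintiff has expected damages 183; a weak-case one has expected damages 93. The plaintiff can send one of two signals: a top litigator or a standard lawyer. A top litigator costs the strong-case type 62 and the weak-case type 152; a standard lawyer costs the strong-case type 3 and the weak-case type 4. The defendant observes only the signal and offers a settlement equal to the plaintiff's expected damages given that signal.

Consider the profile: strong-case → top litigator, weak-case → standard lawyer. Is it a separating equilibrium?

Yes

Under separation the defendant infers type exactly: top litigator → strong-case (pays 183), standard lawyer → weak-case (pays 93).
Strong-case: top litigator gives 183 − 62 = 121; standard lawyer gives 93 − 3 = 90. No deviation. ✓
Weak-case: standard lawyer gives 93 − 4 = 89; top litigator gives 183 − 152 = 31. No deviation. ✓
Both incentive constraints hold.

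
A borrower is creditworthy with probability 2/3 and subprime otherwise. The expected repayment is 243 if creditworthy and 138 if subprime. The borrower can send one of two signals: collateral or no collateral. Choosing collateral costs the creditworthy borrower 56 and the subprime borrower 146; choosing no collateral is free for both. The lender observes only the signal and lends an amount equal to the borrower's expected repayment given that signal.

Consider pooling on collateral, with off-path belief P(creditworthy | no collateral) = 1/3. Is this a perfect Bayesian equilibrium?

On the equilibrium path (collateral) the lender holds the prior 2/3 and pays 2/3·243 + 1/3·138 = 208. Off-path (no collateral) belief 1/3 gives 1/3·243 + 2/3·138 = 173.
Creditworthy: collateral gives 208 − 56 = 152; no collateral gives 173 − 0 = 173. Deviates. ✗
Subprime: collateral gives 208 − 146 = 62; no collateral gives 173 − 0 = 173. Deviates. ✗

No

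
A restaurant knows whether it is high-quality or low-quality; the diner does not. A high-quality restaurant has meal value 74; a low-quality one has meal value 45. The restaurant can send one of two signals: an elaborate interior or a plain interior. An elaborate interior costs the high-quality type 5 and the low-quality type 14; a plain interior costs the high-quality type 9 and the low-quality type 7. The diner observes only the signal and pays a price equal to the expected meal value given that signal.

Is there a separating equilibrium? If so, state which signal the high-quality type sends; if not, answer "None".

None

Try high-quality → elaborate interior, low-quality → plain interior:
  Under separation the diner infers type exactly: elaborate interior → high-quality (pays 74), plain interior → low-quality (pays 45).
  High-quality: elaborate interior gives 74 − 5 = 69; plain interior gives 45 − 9 = 36. No deviation. ✓
  Low-quality: plain interior gives 45 − 7 = 38; elaborate interior gives 74 − 14 = 60. Would deviate. ✗
Try high-quality → plain interior, low-quality → elaborate interior:
  Under separation the diner infers type exactly: plain interior → high-quality (pays 74), elaborate interior → low-quality (pays 45).
  High-quality: plain interior gives 74 − 9 = 65; elaborate interior gives 45 − 5 = 40. No deviation. ✓
  Low-quality: elaborate interior gives 45 − 14 = 31; plain interior gives 74 − 7 = 67. Would deviate. ✗
Neither assignment is incentive-compatible.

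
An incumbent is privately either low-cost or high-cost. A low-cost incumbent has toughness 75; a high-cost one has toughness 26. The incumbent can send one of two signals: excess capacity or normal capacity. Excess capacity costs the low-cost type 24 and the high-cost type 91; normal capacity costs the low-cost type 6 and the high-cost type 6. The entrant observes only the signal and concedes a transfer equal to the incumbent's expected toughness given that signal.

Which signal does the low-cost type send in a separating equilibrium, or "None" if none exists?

Try low-cost → excess capacity, high-cost → normal capacity:
  If types separate, excess capacity earns payment 75 and normal capacity earns 26.
  Low-cost: excess capacity gives 75 − 24 = 51; normal capacity gives 26 − 6 = 20. No deviation. ✓
  High-cost: normal capacity gives 26 − 6 = 20; excess capacity gives 75 − 91 = -16. No deviation. ✓
Both hold — the low-cost type sends excess capacity.

excess capacity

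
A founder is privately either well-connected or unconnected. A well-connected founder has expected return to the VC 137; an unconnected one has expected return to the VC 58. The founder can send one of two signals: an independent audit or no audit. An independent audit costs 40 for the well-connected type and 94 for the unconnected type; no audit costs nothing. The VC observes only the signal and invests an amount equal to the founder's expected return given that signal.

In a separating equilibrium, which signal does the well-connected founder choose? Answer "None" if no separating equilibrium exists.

Try well-connected → audit, unconnected → no audit:
  Under separation the VC infers type exactly: audit → well-connected (pays 137), no audit → unconnected (pays 58).
  Well-connected: audit gives 137 − 40 = 97; no audit gives 58 − 0 = 58. No deviation. ✓
  Unconnected: no audit gives 58 − 0 = 58; audit gives 137 − 94 = 43. No deviation. ✓
Both hold — the well-connected type sends audit.

audit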